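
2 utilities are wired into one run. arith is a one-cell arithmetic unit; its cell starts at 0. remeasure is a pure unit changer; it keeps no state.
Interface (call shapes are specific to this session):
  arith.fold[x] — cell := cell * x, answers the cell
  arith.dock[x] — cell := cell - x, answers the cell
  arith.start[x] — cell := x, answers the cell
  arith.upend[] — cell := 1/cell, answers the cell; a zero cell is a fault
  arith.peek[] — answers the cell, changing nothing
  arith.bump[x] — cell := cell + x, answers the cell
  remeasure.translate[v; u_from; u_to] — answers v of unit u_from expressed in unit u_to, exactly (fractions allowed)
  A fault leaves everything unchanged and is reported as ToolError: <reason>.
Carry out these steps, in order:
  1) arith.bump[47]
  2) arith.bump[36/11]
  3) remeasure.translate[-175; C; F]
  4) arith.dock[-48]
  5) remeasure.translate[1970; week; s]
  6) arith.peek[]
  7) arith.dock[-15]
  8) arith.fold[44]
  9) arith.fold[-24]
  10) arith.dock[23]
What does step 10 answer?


Answer: -119639

Derivation:
$ arith.bump 47
  47
$ arith.bump 36/11
  553/11
$ remeasure.translate -175 C F
  -283
$ arith.dock -48
  1081/11
$ remeasure.translate 1970 week s
  1191456000
$ arith.peek
  1081/11
$ arith.dock -15
  1246/11
$ arith.fold 44
  4984
$ arith.fold -24
  -119616
$ arith.dock 23
  -119639


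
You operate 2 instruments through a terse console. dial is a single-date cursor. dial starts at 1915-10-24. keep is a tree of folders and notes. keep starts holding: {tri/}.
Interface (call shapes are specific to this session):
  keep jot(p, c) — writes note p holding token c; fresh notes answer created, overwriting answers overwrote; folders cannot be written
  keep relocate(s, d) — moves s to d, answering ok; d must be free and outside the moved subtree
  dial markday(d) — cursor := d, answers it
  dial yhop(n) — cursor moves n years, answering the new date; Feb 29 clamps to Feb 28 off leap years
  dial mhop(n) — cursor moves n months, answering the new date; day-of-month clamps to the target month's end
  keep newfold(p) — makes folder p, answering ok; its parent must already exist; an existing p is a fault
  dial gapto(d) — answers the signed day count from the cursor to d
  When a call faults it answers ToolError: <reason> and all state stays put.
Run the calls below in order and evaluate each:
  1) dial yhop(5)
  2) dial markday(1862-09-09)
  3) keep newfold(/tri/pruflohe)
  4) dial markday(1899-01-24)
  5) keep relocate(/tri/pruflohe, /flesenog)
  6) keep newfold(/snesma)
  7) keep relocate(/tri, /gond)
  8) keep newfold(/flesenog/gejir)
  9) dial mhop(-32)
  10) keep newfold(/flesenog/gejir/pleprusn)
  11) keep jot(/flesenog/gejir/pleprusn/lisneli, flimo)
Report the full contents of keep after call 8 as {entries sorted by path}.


Answer: {flesenog/, flesenog/gejir/, gond/, snesma/}

Derivation:
Do: dial yhop[n: 5]
See: 1920-10-24
Do: dial markday[d: 1862-09-09]
See: 1862-09-09
Do: keep newfold[p: /tri/pruflohe]
See: ok
Do: dial markday[d: 1899-01-24]
See: 1899-01-24
Do: keep relocate[s: /tri/pruflohe; d: /flesenog]
See: ok
Do: keep newfold[p: /snesma]
See: ok
Do: keep relocate[s: /tri; d: /gond]
See: ok
Do: keep newfold[p: /flesenog/gejir]
See: ok
Do: dial mhop[n: -32]
See: 1896-05-24
Do: keep newfold[p: /flesenog/gejir/pleprusn]
See: ok
Do: keep jot[p: /flesenog/gejir/pleprusn/lisneli; c: flimo]
See: created


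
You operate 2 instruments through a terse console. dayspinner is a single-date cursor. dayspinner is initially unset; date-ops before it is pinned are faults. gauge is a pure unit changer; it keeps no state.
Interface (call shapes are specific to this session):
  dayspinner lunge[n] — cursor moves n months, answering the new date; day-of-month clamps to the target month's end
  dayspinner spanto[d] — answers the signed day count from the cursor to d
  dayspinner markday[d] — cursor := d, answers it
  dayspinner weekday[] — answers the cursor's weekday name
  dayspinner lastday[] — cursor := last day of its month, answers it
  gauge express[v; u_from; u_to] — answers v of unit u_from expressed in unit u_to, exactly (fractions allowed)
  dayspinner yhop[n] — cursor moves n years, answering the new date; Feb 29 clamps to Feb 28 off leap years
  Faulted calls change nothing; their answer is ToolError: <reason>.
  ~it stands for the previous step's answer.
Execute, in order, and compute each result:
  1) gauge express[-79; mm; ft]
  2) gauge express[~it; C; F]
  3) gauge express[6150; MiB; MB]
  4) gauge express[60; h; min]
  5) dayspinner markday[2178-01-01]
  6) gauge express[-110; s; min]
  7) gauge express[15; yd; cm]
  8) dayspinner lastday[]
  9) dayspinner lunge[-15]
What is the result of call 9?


// 1. gauge express(v='-79', u_from='mm', u_to='ft') => -395/1524
// 2. gauge express(v='~it', u_from='C', u_to='F') => 16019/508
// 3. gauge express(v='6150', u_from='MiB', u_to='MB') => 4030464/625
// 4. gauge express(v='60', u_from='h', u_to='min') => 3600
// 5. dayspinner markday(d='2178-01-01') => 2178-01-01
// 6. gauge express(v='-110', u_from='s', u_to='min') => -11/6
// 7. gauge express(v='15', u_from='yd', u_to='cm') => 6858/5
// 8. dayspinner lastday() => 2178-01-31
// 9. dayspinner lunge(n='-15') => 2176-10-31

Answer: 2176-10-31


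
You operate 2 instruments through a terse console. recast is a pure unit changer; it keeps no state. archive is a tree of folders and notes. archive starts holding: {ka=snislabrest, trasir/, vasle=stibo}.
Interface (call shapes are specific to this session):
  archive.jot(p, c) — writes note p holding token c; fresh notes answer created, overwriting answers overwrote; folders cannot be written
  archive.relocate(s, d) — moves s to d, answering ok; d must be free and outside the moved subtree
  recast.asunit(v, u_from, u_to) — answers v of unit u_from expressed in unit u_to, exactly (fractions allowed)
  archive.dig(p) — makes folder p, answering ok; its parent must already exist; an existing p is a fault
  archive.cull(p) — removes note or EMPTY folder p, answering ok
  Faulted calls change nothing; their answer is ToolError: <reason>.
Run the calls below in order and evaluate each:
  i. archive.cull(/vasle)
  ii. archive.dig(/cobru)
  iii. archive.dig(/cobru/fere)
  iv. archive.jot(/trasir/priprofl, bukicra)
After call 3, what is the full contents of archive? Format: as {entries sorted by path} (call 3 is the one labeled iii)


I run archive.cull on /vasle: ok.
I call archive.dig on /cobru, and see ok.
Then archive.dig on /cobru/fere, — result: ok.
Calling archive.jot on /trasir/priprofl, bukicra: created.

Answer: {cobru/, cobru/fere/, ka=snislabrest, trasir/}


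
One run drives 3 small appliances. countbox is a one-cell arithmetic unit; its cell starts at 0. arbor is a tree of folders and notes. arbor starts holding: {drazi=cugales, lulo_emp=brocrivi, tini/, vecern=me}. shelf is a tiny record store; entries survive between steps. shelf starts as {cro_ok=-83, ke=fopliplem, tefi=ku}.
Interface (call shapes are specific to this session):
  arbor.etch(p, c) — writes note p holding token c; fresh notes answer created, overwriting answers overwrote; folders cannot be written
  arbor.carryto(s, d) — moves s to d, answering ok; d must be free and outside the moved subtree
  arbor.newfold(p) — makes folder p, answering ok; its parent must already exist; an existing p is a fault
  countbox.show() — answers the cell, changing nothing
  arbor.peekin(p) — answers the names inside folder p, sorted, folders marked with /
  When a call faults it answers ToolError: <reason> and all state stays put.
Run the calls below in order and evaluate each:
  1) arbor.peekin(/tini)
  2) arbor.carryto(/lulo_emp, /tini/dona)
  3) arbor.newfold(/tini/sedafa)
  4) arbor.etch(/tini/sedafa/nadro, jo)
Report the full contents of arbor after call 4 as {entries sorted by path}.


Answer: {drazi=cugales, tini/, tini/dona=brocrivi, tini/sedafa/, tini/sedafa/nadro=jo, vecern=me}

Derivation:
-> peekin(p=/tini)
<- []
-> carryto(s=/lulo_emp, d=/tini/dona)
<- ok
-> newfold(p=/tini/sedafa)
<- ok
-> etch(p=/tini/sedafa/nadro, c=jo)
<- created


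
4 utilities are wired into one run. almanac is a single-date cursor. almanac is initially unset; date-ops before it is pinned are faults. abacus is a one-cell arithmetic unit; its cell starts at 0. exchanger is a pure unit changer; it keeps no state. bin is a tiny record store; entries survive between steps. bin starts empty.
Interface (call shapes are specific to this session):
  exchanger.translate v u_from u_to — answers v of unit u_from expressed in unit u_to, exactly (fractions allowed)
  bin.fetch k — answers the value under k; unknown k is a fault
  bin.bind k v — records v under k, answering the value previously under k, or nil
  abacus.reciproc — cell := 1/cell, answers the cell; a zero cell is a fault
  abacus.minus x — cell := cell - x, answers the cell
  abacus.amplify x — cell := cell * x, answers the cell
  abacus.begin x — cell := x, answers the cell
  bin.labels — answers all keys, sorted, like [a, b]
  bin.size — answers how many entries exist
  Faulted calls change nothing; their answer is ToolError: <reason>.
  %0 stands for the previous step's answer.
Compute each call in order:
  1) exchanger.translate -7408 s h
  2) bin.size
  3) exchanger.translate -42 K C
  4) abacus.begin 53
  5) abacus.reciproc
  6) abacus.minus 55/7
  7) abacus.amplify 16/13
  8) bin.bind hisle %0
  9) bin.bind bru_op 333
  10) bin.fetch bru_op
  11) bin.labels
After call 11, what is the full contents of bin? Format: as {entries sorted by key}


Answer: {bru_op=333, hisle=-46528/4823}

Derivation:
==> exchanger.translate(v='-7408', u_from='s', u_to='h')
<== -463/225
==> bin.size()
<== 0
==> exchanger.translate(v='-42', u_from='K', u_to='C')
<== -6303/20
==> abacus.begin(x='53')
<== 53
==> abacus.reciproc()
<== 1/53
==> abacus.minus(x='55/7')
<== -2908/371
==> abacus.amplify(x='16/13')
<== -46528/4823
==> bin.bind(k='hisle', v='%0')
<== nil
==> bin.bind(k='bru_op', v='333')
<== nil
==> bin.fetch(k='bru_op')
<== 333
==> bin.labels()
<== [bru_op, hisle]


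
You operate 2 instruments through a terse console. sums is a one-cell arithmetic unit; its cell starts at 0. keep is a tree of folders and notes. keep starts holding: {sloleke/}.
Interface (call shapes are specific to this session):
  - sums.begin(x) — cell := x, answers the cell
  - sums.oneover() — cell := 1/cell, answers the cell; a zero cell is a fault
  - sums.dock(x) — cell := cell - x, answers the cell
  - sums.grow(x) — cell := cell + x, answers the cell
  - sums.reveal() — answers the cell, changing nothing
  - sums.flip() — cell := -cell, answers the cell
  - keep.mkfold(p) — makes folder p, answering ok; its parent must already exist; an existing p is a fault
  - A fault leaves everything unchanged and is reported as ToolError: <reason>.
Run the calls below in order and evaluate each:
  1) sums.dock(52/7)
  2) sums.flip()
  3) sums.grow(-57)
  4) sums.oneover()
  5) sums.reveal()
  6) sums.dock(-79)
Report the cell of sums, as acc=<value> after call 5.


;; sums.dock(x=52/7) -> -52/7
;; sums.flip() -> 52/7
;; sums.grow(x=-57) -> -347/7
;; sums.oneover() -> -7/347
;; sums.reveal() -> -7/347
;; sums.dock(x=-79) -> 27406/347

Answer: acc=-7/347


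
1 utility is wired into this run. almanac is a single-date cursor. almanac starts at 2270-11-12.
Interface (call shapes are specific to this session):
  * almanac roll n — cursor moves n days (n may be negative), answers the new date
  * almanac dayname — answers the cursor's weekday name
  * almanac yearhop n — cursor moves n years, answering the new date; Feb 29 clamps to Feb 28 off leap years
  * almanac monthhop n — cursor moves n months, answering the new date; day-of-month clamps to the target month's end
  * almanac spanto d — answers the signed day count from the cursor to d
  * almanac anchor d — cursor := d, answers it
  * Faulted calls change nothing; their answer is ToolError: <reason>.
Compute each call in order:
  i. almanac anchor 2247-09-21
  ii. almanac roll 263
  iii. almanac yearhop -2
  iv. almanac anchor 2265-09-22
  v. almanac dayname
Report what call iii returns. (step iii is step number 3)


Using almanac anchor on d: 2247-09-21, and see 2247-09-21.
Calling almanac roll on n: 263, and observe 2248-06-10.
Using almanac yearhop on n: -2, → 2246-06-10.
Calling almanac anchor on d: 2265-09-22, and observe 2265-09-22.
Using almanac dayname, giving Friday.

Answer: 2246-06-10


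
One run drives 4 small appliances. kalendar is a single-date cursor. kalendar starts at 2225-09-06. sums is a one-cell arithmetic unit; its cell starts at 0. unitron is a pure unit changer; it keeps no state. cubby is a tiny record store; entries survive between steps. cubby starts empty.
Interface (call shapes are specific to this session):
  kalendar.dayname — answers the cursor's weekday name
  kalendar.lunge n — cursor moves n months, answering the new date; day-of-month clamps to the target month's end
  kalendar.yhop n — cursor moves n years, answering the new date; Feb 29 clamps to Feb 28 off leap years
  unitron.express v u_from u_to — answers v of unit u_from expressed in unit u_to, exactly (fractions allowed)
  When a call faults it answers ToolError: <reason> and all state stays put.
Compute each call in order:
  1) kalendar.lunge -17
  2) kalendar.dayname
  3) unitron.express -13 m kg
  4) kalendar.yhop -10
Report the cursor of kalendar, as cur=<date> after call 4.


Answer: cur=2214-04-06

Derivation:
→ kalendar.lunge(-17)
← 2224-04-06
→ kalendar.dayname()
← Tuesday
→ unitron.express(-13, m, kg)
← ToolError: incompatible units
→ kalendar.yhop(-10)
← 2214-04-06


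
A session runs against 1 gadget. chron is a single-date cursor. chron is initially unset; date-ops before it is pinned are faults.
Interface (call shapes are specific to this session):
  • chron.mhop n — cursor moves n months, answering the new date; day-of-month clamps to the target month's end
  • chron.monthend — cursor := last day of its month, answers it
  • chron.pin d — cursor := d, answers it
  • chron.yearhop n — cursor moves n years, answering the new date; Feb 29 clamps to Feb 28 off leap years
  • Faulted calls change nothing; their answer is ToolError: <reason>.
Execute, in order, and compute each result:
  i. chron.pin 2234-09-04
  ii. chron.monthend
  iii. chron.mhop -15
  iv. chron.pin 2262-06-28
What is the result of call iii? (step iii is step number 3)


Answer: 2233-06-30

Derivation:
>>> chron.pin d='2234-09-04'
= 2234-09-04
>>> chron.monthend
= 2234-09-30
>>> chron.mhop n='-15'
= 2233-06-30
>>> chron.pin d='2262-06-28'
= 2262-06-28


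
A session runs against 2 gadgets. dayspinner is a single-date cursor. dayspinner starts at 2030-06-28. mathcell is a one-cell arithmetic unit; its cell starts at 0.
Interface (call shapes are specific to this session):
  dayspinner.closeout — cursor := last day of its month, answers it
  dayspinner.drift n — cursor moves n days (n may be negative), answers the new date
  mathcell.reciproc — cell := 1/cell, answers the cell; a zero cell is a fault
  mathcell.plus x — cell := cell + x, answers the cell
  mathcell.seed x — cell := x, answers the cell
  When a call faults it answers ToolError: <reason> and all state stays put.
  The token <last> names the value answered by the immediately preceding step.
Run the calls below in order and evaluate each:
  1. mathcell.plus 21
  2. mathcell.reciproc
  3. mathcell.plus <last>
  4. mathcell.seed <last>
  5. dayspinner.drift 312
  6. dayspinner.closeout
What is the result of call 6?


CALL mathcell.plus[x='21']
RET  21
CALL mathcell.reciproc[]
RET  1/21
CALL mathcell.plus[x='<last>']
RET  2/21
CALL mathcell.seed[x='<last>']
RET  2/21
CALL dayspinner.drift[n='312']
RET  2031-05-06
CALL dayspinner.closeout[]
RET  2031-05-31

Answer: 2031-05-31


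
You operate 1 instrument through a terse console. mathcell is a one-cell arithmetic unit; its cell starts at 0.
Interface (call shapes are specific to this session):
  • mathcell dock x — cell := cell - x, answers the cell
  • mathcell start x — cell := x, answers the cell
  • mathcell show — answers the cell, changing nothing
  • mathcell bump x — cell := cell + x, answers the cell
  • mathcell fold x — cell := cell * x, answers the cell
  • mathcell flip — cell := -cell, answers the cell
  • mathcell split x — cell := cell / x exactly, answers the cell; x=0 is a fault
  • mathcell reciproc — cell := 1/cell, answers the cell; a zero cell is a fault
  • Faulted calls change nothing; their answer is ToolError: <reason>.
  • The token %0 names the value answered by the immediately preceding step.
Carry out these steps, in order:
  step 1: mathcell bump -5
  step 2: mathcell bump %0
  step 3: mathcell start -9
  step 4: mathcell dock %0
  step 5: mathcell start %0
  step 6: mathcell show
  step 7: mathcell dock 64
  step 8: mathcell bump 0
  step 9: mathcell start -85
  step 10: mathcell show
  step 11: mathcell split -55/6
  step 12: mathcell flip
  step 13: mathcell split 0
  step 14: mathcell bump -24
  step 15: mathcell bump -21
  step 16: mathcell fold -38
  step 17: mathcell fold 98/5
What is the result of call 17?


Step: mathcell bump[x=-5]
Result: -5
Step: mathcell bump[x=%0]
Result: -10
Step: mathcell start[x=-9]
Result: -9
Step: mathcell dock[x=%0]
Result: 0
Step: mathcell start[x=%0]
Result: 0
Step: mathcell show[]
Result: 0
Step: mathcell dock[x=64]
Result: -64
Step: mathcell bump[x=0]
Result: -64
Step: mathcell start[x=-85]
Result: -85
Step: mathcell show[]
Result: -85
Step: mathcell split[x=-55/6]
Result: 102/11
Step: mathcell flip[]
Result: -102/11
Step: mathcell split[x=0]
Result: ToolError: division by zero
Step: mathcell bump[x=-24]
Result: -366/11
Step: mathcell bump[x=-21]
Result: -597/11
Step: mathcell fold[x=-38]
Result: 22686/11
Step: mathcell fold[x=98/5]
Result: 2223228/55

Answer: 2223228/55


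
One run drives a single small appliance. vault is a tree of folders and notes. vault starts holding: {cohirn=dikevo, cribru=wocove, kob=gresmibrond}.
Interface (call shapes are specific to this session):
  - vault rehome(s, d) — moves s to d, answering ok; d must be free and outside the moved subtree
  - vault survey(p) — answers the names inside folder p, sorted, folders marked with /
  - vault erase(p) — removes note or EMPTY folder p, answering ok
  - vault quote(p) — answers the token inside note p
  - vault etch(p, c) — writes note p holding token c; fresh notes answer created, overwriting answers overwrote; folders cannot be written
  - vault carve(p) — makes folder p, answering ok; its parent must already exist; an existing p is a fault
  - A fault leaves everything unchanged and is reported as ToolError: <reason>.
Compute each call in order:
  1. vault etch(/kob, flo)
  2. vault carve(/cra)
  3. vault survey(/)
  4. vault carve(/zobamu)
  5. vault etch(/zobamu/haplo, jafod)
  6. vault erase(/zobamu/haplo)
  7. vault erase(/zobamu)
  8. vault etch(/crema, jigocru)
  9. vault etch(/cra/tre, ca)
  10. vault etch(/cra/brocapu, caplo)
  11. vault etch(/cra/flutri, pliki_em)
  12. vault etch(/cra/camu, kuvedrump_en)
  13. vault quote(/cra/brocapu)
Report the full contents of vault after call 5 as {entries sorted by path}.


Step: vault etch[p→/kob; c→flo]
Result: overwrote
Step: vault carve[p→/cra]
Result: ok
Step: vault survey[p→/]
Result: [cohirn, cra/, cribru, kob]
Step: vault carve[p→/zobamu]
Result: ok
Step: vault etch[p→/zobamu/haplo; c→jafod]
Result: created
Step: vault erase[p→/zobamu/haplo]
Result: ok
Step: vault erase[p→/zobamu]
Result: ok
Step: vault etch[p→/crema; c→jigocru]
Result: created
Step: vault etch[p→/cra/tre; c→ca]
Result: created
Step: vault etch[p→/cra/brocapu; c→caplo]
Result: created
Step: vault etch[p→/cra/flutri; c→pliki_em]
Result: created
Step: vault etch[p→/cra/camu; c→kuvedrump_en]
Result: created
Step: vault quote[p→/cra/brocapu]
Result: caplo

Answer: {cohirn=dikevo, cra/, cribru=wocove, kob=flo, zobamu/, zobamu/haplo=jafod}


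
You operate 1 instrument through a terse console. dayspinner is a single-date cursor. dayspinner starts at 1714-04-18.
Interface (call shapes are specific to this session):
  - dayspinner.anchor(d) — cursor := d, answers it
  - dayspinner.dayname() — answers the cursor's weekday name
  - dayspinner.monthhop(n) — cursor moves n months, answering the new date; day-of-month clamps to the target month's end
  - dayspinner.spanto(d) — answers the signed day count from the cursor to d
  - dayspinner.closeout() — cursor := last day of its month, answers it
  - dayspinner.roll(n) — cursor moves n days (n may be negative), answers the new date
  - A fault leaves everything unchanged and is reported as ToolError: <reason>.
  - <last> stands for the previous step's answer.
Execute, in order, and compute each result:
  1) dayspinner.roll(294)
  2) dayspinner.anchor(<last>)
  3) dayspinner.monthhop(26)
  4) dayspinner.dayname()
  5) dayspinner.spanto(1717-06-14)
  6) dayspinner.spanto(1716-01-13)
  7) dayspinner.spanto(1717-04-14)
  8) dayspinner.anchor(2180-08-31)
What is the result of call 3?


Next I call dayspinner.roll using n='294', yielding 1715-02-06.
Calling dayspinner.anchor using d='<last>', → 1715-02-06.
Now I run dayspinner.monthhop using n='26', giving 1717-04-06.
Calling dayspinner.dayname(), → Tuesday.
I use dayspinner.spanto using d='1717-06-14', giving 69.
Calling dayspinner.spanto using d='1716-01-13', yielding -449.
Using dayspinner.spanto using d='1717-04-14': 8.
I invoke dayspinner.anchor using d='2180-08-31', giving 2180-08-31.

Answer: 1717-04-06


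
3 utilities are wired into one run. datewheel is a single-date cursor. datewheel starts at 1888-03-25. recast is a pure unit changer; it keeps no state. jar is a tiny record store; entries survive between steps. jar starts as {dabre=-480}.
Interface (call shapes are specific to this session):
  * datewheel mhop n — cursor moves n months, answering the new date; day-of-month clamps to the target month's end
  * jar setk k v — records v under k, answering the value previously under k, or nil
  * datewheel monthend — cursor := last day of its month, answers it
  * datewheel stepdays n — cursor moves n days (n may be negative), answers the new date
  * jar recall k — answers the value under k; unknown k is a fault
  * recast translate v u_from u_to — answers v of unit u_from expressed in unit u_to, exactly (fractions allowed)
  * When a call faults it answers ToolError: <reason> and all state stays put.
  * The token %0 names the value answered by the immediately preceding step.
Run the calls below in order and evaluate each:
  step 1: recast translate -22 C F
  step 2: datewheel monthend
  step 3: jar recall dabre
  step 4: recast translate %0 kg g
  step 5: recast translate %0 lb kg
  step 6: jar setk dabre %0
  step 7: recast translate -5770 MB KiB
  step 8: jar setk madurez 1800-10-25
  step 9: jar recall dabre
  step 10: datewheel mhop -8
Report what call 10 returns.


% recast translate v→-22 u_from→C u_to→F
[out] -38/5
% datewheel monthend
[out] 1888-03-31
% jar recall k→dabre
[out] -480
% recast translate v→%0 u_from→kg u_to→g
[out] -480000
% recast translate v→%0 u_from→lb u_to→kg
[out] -136077711/625
% jar setk k→dabre v→%0
[out] -480
% recast translate v→-5770 u_from→MB u_to→KiB
[out] -45078125/8
% jar setk k→madurez v→1800-10-25
[out] nil
% jar recall k→dabre
[out] -136077711/625
% datewheel mhop n→-8
[out] 1887-07-31

Answer: 1887-07-31


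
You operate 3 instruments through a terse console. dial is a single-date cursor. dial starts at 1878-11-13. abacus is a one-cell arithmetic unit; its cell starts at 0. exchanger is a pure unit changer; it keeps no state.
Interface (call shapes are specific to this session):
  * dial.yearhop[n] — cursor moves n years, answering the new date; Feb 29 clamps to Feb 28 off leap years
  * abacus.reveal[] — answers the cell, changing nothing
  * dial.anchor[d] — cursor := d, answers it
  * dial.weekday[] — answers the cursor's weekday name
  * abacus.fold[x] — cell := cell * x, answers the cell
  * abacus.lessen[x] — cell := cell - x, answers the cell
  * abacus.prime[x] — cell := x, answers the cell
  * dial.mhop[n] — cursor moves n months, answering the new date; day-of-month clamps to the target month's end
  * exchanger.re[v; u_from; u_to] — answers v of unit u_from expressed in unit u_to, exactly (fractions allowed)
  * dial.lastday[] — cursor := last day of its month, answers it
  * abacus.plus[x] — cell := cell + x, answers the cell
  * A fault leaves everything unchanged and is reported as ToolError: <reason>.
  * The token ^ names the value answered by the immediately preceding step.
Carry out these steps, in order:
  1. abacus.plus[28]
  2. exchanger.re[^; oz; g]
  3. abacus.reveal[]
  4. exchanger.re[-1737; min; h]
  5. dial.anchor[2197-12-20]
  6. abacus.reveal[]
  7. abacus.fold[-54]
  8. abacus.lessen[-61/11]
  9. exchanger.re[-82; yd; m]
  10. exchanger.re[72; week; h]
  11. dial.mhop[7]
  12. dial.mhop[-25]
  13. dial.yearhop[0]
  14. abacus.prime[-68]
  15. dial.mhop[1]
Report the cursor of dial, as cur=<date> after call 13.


Answer: cur=2196-06-20

Derivation:
// abacus.plus(28) => 28
// exchanger.re(^, oz, g) => 317514659/400000
// abacus.reveal() => 28
// exchanger.re(-1737, min, h) => -579/20
// dial.anchor(2197-12-20) => 2197-12-20
// abacus.reveal() => 28
// abacus.fold(-54) => -1512
// abacus.lessen(-61/11) => -16571/11
// exchanger.re(-82, yd, m) => -46863/625
// exchanger.re(72, week, h) => 12096
// dial.mhop(7) => 2198-07-20
// dial.mhop(-25) => 2196-06-20
// dial.yearhop(0) => 2196-06-20
// abacus.prime(-68) => -68
// dial.mhop(1) => 2196-07-20


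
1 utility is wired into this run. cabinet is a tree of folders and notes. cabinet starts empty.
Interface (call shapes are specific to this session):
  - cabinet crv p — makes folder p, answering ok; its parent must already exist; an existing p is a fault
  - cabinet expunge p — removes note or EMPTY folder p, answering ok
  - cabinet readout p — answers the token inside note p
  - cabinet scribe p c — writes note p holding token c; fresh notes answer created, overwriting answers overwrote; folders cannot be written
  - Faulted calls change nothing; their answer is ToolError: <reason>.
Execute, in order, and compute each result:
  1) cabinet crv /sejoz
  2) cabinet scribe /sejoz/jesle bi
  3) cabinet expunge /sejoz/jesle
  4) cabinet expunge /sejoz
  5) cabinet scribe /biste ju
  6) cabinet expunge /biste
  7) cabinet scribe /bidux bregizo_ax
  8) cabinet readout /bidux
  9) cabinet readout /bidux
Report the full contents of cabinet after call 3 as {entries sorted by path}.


Answer: {sejoz/}

Derivation:
# 1. cabinet crv(p: /sejoz) == ok
# 2. cabinet scribe(p: /sejoz/jesle, c: bi) == created
# 3. cabinet expunge(p: /sejoz/jesle) == ok
# 4. cabinet expunge(p: /sejoz) == ok
# 5. cabinet scribe(p: /biste, c: ju) == created
# 6. cabinet expunge(p: /biste) == ok
# 7. cabinet scribe(p: /bidux, c: bregizo_ax) == created
# 8. cabinet readout(p: /bidux) == bregizo_ax
# 9. cabinet readout(p: /bidux) == bregizo_ax


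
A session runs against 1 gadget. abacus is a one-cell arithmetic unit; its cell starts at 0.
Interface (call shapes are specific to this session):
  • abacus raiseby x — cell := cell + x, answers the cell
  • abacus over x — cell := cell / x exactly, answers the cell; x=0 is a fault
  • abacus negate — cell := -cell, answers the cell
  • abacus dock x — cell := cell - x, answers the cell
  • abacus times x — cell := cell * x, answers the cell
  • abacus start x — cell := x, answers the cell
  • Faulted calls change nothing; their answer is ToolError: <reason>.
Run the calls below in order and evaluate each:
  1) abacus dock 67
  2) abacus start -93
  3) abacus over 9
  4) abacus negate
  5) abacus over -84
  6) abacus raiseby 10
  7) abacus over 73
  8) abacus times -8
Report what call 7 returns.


Answer: 2489/18396

Derivation:
[in] abacus dock 67
  -67
[in] abacus start -93
  -93
[in] abacus over 9
  -31/3
[in] abacus negate
  31/3
[in] abacus over -84
  -31/252
[in] abacus raiseby 10
  2489/252
[in] abacus over 73
  2489/18396
[in] abacus times -8
  -4978/4599


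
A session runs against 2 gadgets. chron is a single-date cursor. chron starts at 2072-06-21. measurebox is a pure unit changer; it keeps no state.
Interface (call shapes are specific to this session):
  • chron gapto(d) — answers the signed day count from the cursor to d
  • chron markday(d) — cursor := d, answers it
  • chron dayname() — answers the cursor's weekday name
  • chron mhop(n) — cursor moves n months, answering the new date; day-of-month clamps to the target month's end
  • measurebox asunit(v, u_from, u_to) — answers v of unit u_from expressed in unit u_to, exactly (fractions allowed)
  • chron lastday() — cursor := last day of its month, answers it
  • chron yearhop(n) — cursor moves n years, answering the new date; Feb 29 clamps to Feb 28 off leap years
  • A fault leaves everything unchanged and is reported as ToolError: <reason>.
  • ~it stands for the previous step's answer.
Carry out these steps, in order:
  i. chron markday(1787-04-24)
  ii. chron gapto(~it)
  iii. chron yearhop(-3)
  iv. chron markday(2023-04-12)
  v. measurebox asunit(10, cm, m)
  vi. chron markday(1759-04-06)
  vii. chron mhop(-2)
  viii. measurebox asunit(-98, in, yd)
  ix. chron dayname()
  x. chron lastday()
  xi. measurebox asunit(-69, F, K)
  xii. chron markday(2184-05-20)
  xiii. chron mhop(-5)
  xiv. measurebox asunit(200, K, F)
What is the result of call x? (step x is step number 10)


Answer: 1759-02-28

Derivation:
I run chron markday using d=1787-04-24, and observe 1787-04-24.
Then chron gapto using d=~it, and get 0.
I run chron yearhop using n=-3, → 1784-04-24.
Next I call chron markday using d=2023-04-12, and observe 2023-04-12.
I invoke measurebox asunit using v=10, u_from=cm, u_to=m, → 1/10.
I run chron markday using d=1759-04-06: 1759-04-06.
I use chron mhop using n=-2, → 1759-02-06.
Invoking measurebox asunit using v=-98, u_from=in, u_to=yd, and observe -49/18.
Now I run chron dayname(), which returns Tuesday.
Then chron lastday(): 1759-02-28.
I use measurebox asunit using v=-69, u_from=F, u_to=K, yielding 39067/180.
Next I call chron markday using d=2184-05-20, and see 2184-05-20.
I call chron mhop using n=-5, and see 2183-12-20.
Calling measurebox asunit using v=200, u_from=K, u_to=F, → -9967/100.


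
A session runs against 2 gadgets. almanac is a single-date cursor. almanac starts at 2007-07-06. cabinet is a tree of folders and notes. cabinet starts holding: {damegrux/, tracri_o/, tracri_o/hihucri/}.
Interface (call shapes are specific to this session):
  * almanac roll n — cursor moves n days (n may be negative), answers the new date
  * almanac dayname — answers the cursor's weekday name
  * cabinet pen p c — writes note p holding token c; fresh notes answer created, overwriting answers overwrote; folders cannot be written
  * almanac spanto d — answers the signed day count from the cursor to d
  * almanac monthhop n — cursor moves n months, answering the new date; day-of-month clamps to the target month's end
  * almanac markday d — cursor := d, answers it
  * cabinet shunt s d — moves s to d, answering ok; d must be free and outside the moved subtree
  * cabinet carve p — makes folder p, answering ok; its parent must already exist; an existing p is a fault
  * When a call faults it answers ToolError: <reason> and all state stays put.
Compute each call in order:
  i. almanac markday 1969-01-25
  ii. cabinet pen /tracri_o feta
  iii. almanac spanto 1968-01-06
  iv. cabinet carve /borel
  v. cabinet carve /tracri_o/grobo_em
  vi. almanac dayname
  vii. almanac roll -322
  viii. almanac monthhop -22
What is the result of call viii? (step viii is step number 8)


Answer: 1966-05-09

Derivation:
==> almanac markday(1969-01-25)
<== 1969-01-25
==> cabinet pen(/tracri_o, feta)
<== ToolError: is a directory
==> almanac spanto(1968-01-06)
<== -385
==> cabinet carve(/borel)
<== ok
==> cabinet carve(/tracri_o/grobo_em)
<== ok
==> almanac dayname()
<== Saturday
==> almanac roll(-322)
<== 1968-03-09
==> almanac monthhop(-22)
<== 1966-05-09


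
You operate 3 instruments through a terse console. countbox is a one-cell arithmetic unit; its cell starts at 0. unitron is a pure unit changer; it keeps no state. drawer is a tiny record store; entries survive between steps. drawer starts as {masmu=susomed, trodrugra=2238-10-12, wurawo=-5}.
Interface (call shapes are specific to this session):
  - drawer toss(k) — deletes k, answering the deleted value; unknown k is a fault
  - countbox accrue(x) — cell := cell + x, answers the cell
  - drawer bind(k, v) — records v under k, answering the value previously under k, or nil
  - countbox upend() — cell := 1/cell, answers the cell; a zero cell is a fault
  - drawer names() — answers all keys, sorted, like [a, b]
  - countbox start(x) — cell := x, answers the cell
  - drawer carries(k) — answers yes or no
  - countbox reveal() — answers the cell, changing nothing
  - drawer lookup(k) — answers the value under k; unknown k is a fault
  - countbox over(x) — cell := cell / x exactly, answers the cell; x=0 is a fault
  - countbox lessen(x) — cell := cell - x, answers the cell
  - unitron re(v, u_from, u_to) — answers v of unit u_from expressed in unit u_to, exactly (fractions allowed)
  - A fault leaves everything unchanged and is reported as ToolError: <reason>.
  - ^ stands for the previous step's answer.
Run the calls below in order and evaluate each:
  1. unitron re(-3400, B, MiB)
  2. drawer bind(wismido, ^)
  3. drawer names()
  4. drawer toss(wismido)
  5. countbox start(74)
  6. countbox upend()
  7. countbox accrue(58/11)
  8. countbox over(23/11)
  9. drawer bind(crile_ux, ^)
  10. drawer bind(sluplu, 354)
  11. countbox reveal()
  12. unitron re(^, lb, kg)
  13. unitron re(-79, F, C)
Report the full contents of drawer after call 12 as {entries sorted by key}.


CALL unitron re[v='-3400'; u_from='B'; u_to='MiB']
RET  -425/131072
CALL drawer bind[k='wismido'; v='^']
RET  nil
CALL drawer names[]
RET  [masmu, trodrugra, wismido, wurawo]
CALL drawer toss[k='wismido']
RET  -425/131072
CALL countbox start[x='74']
RET  74
CALL countbox upend[]
RET  1/74
CALL countbox accrue[x='58/11']
RET  4303/814
CALL countbox over[x='23/11']
RET  4303/1702
CALL drawer bind[k='crile_ux'; v='^']
RET  nil
CALL drawer bind[k='sluplu'; v='354']
RET  nil
CALL countbox reveal[]
RET  4303/1702
CALL unitron re[v='^'; u_from='lb'; u_to='kg']
RET  195180796811/170200000000
CALL unitron re[v='-79'; u_from='F'; u_to='C']
RET  -185/3

Answer: {crile_ux=4303/1702, masmu=susomed, sluplu=354, trodrugra=2238-10-12, wurawo=-5}


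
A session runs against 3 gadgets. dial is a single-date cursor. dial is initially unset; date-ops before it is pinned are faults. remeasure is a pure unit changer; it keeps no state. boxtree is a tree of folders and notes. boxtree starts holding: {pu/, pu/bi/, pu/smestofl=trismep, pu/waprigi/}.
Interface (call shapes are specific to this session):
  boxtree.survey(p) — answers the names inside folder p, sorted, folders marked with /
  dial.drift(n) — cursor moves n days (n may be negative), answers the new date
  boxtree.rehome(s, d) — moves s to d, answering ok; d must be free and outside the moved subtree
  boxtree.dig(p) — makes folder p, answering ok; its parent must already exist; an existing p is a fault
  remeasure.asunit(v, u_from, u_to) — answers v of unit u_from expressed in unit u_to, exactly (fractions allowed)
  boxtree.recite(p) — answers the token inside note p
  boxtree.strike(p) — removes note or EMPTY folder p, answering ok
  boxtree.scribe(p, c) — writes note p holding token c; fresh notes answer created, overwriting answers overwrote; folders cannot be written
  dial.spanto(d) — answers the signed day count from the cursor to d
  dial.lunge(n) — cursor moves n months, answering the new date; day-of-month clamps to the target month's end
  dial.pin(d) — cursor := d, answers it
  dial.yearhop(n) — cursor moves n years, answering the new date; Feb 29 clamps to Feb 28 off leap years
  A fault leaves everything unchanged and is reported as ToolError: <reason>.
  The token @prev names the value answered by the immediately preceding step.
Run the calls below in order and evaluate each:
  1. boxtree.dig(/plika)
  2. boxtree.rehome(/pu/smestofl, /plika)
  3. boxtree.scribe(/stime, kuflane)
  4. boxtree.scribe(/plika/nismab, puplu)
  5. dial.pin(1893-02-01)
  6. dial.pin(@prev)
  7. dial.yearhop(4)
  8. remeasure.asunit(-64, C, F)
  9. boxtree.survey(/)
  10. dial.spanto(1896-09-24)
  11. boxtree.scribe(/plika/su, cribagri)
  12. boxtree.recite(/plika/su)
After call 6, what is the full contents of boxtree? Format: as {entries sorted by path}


I try dig(p: /plika): ok.
I use rehome(s: /pu/smestofl, d: /plika), giving ToolError: exists.
Calling scribe(p: /stime, c: kuflane), giving created.
I use scribe(p: /plika/nismab, c: puplu): created.
Calling pin(d: 1893-02-01), and observe 1893-02-01.
I run pin(d: @prev), giving 1893-02-01.
I run yearhop(n: 4), and observe 1897-02-01.
Calling asunit(v: -64, u_from: C, u_to: F), which returns -416/5.
Invoking survey(p: /), yielding [plika/, pu/, stime].
I invoke spanto(d: 1896-09-24), which returns -130.
Next I call scribe(p: /plika/su, c: cribagri), yielding created.
Invoking recite(p: /plika/su), and see cribagri.

Answer: {plika/, plika/nismab=puplu, pu/, pu/bi/, pu/smestofl=trismep, pu/waprigi/, stime=kuflane}


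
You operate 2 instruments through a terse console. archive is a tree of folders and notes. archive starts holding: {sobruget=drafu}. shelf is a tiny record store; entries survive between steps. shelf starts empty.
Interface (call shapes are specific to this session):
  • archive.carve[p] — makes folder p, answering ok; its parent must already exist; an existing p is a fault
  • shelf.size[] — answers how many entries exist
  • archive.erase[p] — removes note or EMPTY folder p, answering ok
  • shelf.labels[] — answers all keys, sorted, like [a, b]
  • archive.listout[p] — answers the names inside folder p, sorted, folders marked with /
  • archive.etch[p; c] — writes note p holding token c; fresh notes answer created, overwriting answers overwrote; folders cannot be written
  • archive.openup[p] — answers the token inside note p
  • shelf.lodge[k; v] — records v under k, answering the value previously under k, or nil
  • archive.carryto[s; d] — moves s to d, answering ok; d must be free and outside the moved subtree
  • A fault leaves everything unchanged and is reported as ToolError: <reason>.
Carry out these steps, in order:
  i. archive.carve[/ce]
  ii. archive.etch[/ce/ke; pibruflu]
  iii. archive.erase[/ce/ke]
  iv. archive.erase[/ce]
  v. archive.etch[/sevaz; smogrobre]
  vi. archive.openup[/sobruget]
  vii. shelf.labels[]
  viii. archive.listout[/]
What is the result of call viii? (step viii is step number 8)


Answer: [sevaz, sobruget]

Derivation:
>>> carve /ce
[out] ok
>>> etch /ce/ke pibruflu
[out] created
>>> erase /ce/ke
[out] ok
>>> erase /ce
[out] ok
>>> etch /sevaz smogrobre
[out] created
>>> openup /sobruget
[out] drafu
>>> labels
[out] []
>>> listout /
[out] [sevaz, sobruget]


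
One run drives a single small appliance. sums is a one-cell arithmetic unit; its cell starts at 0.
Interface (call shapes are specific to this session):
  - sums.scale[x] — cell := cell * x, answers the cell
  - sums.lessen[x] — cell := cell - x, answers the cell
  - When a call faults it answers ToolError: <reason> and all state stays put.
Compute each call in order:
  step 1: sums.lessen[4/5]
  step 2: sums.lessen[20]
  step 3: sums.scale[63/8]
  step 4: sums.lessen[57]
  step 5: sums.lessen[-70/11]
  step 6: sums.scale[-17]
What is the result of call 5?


Answer: -11794/55

Derivation:
Do: lessen[x: 4/5]
See: -4/5
Do: lessen[x: 20]
See: -104/5
Do: scale[x: 63/8]
See: -819/5
Do: lessen[x: 57]
See: -1104/5
Do: lessen[x: -70/11]
See: -11794/55
Do: scale[x: -17]
See: 200498/55
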